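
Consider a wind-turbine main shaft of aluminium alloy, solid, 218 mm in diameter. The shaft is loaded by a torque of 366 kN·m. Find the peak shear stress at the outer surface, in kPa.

J = πd⁴/32 = π(0.218)⁴/32 = 2.217×10^-4 m⁴.
τ_max = T·r/J = 366000 × 0.109 / 2.217×10^-4 = 1.799×10^8 Pa.

180000 kPa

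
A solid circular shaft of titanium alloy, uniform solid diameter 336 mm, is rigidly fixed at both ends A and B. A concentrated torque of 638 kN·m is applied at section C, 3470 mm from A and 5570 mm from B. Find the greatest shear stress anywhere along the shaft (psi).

With uniform GJ and both ends fixed, compatibility θ_AC = θ_CB gives T_A·a = T_B·b, together with T_A + T_B = T₀.
T_A = T₀·b/(a+b) = 638000·5570/9040 = 393100 N·m; T_B = 244900 N·m.
τ in each portion: τ_AC = 5.28×10^7 Pa, τ_CB = 3.29×10^7 Pa; maximum is in AC.
τ_max = T_AC·r/J = 393100·0.168/1.25×10^-3 = 5.278×10^7 Pa.

7650 psi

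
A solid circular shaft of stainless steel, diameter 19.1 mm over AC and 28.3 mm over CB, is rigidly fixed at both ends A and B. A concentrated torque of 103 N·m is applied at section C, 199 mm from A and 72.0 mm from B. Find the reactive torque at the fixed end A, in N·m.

Compatibility: T_A·a/J_AC = T_B·b/J_CB with T_A + T_B = T₀.
J_AC = 1.31×10^-8 m⁴, J_CB = 6.30×10^-8 m⁴, so T_A = T₀·(J_AC/a)/((J_AC/a)+(J_CB/b)) = 7.192 N·m, T_B = 95.81 N·m.

7.19 N·m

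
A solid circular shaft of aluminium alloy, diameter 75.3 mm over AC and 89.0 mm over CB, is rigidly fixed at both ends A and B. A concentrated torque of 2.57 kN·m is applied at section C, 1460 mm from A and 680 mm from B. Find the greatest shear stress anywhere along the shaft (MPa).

15.0 MPa

Compatibility: T_A·a/J_AC = T_B·b/J_CB with T_A + T_B = T₀.
J_AC = 3.16×10^-6 m⁴, J_CB = 6.16×10^-6 m⁴, so T_A = T₀·(J_AC/a)/((J_AC/a)+(J_CB/b)) = 495.2 N·m, T_B = 2075 N·m.
τ in each portion: τ_AC = 5.91×10^6 Pa, τ_CB = 1.50×10^7 Pa; maximum is in CB.
τ_max = T_CB·r/J = 2075·0.0445/6.16×10^-6 = 1.499×10^7 Pa.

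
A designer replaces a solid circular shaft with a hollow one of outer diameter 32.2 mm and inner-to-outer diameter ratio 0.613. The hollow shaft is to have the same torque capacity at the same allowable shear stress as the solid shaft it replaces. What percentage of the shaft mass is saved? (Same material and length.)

Equal τ_max and T ⇒ the solid shaft needs d_s³ = d_o³(1−k⁴), so d_s = 32.2·(1−0.613⁴)^(1/3) = 30.61 mm.
Area ratio A_h/A_s = d_o²(1−k²)/d_s² = (1−k²)/(1−k⁴)^(2/3) = 0.6909.
Mass saving = 1 − 0.6909 = 30.9 %.

30.9 %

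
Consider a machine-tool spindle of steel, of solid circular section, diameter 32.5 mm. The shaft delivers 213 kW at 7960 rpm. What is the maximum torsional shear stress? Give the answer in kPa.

37900 kPa

ω = 2π·7960/60 = 833.6 rad/s, so T = P/ω = 213×10³ / 833.6 = 255.5 N·m.
J = πd⁴/32 = π(0.0325)⁴/32 = 1.095×10^-7 m⁴.
τ_max = T·r/J = 255.5 × 0.0163 / 1.095×10^-7 = 3.791×10^7 Pa.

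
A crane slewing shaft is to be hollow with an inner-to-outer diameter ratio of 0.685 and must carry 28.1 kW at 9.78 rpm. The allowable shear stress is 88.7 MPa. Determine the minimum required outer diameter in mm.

ω = 2π·9.78/60 = 1.024 rad/s, so T = P/ω = 28.1×10³ / 1.024 = 27440 N·m.
For a hollow shaft with d_i/d_o = 0.685: τ_max = 16T/(π d_o³ (1−k⁴)), so d_o = [16T/(π τ_allow (1−k⁴))]^(1/3) = [16·27440/(π·8.87×10^7·0.7798)]^(1/3) = 0.1264 m.

126 mm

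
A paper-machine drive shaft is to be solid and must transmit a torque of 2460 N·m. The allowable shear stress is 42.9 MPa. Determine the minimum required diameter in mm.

66.3 mm

For a solid shaft τ_max = 16T/(πd³), so d = (16T/(π τ_allow))^(1/3) = (16·2460/(π·4.29×10^7))^(1/3) = 0.06635 m.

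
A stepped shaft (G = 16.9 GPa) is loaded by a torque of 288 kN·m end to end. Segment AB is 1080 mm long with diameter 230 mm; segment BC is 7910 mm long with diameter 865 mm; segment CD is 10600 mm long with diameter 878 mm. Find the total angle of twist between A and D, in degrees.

4.16°

J_AB = π(0.230)⁴/32 = 2.75×10^-4 m⁴; J_BC = π(0.865)⁴/32 = 0.0550 m⁴; J_CD = π(0.878)⁴/32 = 0.0583 m⁴.
θ = (T/G)·Σ L_i/J_i = (288000/16.9×10⁹)·(1.08/2.75×10^-4 + 7.91/0.0550 + 10.6/0.0583) = 0.07254 rad.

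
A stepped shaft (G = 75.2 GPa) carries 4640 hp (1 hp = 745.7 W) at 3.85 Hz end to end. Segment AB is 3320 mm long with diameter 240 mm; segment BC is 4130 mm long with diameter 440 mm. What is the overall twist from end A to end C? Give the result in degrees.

1.23°

ω = 2π·3.85 = 24.19 rad/s, so T = P/ω = 4640×745.7 / 24.19 = 143000 N·m.
J_AB = π(0.240)⁴/32 = 3.26×10^-4 m⁴; J_BC = π(0.440)⁴/32 = 3.68×10^-3 m⁴.
θ = (T/G)·Σ L_i/J_i = (143000/75.2×10⁹)·(3.32/3.26×10^-4 + 4.13/3.68×10^-3) = 0.02152 rad.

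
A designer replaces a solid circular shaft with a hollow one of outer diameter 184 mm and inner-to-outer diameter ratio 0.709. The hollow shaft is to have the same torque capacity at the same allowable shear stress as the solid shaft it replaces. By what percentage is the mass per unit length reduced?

39.6 %

Equal τ_max and T ⇒ the solid shaft needs d_s³ = d_o³(1−k⁴), so d_s = 184·(1−0.709⁴)^(1/3) = 167.0 mm.
Area ratio A_h/A_s = d_o²(1−k²)/d_s² = (1−k²)/(1−k⁴)^(2/3) = 0.6039.
Mass saving = 1 − 0.6039 = 39.6 %.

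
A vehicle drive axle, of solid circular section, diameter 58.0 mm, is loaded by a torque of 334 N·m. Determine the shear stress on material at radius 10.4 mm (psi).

J = πd⁴/32 = π(0.0580)⁴/32 = 1.111×10^-6 m⁴.
Shear stress varies linearly with radius: τ = T·r/J = 334.0 × 0.0104 / 1.111×10^-6 = 3.127×10^6 Pa.

453 psi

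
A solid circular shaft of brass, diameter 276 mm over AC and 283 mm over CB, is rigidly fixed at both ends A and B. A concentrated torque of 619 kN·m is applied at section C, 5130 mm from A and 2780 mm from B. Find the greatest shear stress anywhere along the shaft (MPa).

93.3 MPa

Compatibility: T_A·a/J_AC = T_B·b/J_CB with T_A + T_B = T₀.
J_AC = 5.70×10^-4 m⁴, J_CB = 6.30×10^-4 m⁴, so T_A = T₀·(J_AC/a)/((J_AC/a)+(J_CB/b)) = 203600 N·m, T_B = 415400 N·m.
τ in each portion: τ_AC = 4.93×10^7 Pa, τ_CB = 9.33×10^7 Pa; maximum is in CB.
τ_max = T_CB·r/J = 415400·0.141/6.30×10^-4 = 9.333×10^7 Pa.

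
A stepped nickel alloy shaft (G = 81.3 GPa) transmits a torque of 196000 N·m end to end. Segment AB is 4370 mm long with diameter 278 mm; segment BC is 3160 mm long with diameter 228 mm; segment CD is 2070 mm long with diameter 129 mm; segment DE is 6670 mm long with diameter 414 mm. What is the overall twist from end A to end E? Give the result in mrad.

J_AB = π(0.278)⁴/32 = 5.86×10^-4 m⁴; J_BC = π(0.228)⁴/32 = 2.65×10^-4 m⁴; J_CD = π(0.129)⁴/32 = 2.72×10^-5 m⁴; J_DE = π(0.414)⁴/32 = 2.88×10^-3 m⁴.
θ = (T/G)·Σ L_i/J_i = (196000/81.3×10⁹)·(4.37/5.86×10^-4 + 3.16/2.65×10^-4 + 2.07/2.72×10^-5 + 6.67/2.88×10^-3) = 0.2358 rad.

236 mrad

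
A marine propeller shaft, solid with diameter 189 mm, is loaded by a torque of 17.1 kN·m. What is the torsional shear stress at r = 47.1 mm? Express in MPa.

J = πd⁴/32 = π(0.189)⁴/32 = 1.253×10^-4 m⁴.
Shear stress varies linearly with radius: τ = T·r/J = 17100 × 0.0471 / 1.253×10^-4 = 6.429×10^6 Pa.

6.43 MPa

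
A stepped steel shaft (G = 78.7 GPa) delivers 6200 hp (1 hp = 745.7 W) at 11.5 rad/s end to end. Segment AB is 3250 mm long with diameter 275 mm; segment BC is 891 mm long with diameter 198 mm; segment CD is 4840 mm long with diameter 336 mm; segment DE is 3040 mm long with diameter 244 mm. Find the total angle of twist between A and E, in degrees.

7.11°

ω = 11.5 rad/s, so T = P/ω = 6200×745.7 / 11.50 = 402000 N·m.
J_AB = π(0.275)⁴/32 = 5.61×10^-4 m⁴; J_BC = π(0.198)⁴/32 = 1.51×10^-4 m⁴; J_CD = π(0.336)⁴/32 = 1.25×10^-3 m⁴; J_DE = π(0.244)⁴/32 = 3.48×10^-4 m⁴.
θ = (T/G)·Σ L_i/J_i = (402000/78.7×10⁹)·(3.25/5.61×10^-4 + 0.891/1.51×10^-4 + 4.84/1.25×10^-3 + 3.04/3.48×10^-4) = 0.1241 rad.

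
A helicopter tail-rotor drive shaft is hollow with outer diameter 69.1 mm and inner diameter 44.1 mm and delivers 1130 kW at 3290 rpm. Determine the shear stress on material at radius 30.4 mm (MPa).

53.4 MPa

ω = 2π·3290/60 = 344.5 rad/s, so T = P/ω = 1130×10³ / 344.5 = 3280 N·m.
J = π(d_o⁴ − d_i⁴)/32 = π(0.0691⁴ − 0.0441⁴)/32 = 1.867×10^-6 m⁴.
Shear stress varies linearly with radius: τ = T·r/J = 3280 × 0.0304 / 1.867×10^-6 = 5.341×10^7 Pa.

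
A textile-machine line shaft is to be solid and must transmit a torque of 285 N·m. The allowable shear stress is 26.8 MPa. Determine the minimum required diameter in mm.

37.8 mm

For a solid shaft τ_max = 16T/(πd³), so d = (16T/(π τ_allow))^(1/3) = (16·285.0/(π·2.68×10^7))^(1/3) = 0.03783 m.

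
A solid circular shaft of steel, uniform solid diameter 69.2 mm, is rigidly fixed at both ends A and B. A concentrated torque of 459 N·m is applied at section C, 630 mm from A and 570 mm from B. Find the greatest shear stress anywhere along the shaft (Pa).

With uniform GJ and both ends fixed, compatibility θ_AC = θ_CB gives T_A·a = T_B·b, together with T_A + T_B = T₀.
T_A = T₀·b/(a+b) = 459.0·570/1200 = 218.0 N·m; T_B = 241.0 N·m.
τ in each portion: τ_AC = 3.35×10^6 Pa, τ_CB = 3.70×10^6 Pa; maximum is in CB.
τ_max = T_CB·r/J = 241.0·0.0346/2.25×10^-6 = 3.704×10^6 Pa.

3.70e6 Pa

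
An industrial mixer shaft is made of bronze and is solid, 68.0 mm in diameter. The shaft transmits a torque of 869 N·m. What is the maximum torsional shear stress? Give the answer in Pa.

J = πd⁴/32 = π(0.0680)⁴/32 = 2.099×10^-6 m⁴.
τ_max = T·r/J = 869.0 × 0.0340 / 2.099×10^-6 = 1.408×10^7 Pa.

1.41e7 Pa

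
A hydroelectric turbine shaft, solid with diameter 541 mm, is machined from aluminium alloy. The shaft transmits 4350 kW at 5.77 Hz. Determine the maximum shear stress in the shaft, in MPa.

3.86 MPa

ω = 2π·5.77 = 36.25 rad/s, so T = P/ω = 4350×10³ / 36.25 = 120000 N·m.
J = πd⁴/32 = π(0.541)⁴/32 = 8.410×10^-3 m⁴.
τ_max = T·r/J = 120000 × 0.271 / 8.410×10^-3 = 3.859×10^6 Pa.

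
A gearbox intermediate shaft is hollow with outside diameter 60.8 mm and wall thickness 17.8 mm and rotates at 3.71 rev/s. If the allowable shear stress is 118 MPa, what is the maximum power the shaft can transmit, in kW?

J = π(d_o⁴ − d_i⁴)/32 = π(0.0608⁴ − 0.0252⁴)/32 = 1.302×10^-6 m⁴.
T_max = τ_allow·J/r = 1.18×10^8 × 1.302×10^-6 / 0.0304 = 5054 N·m.
ω = 2π·3.71 = 23.31 rad/s, so P_max = T_max·ω = 1.178×10^5 W.

118 kW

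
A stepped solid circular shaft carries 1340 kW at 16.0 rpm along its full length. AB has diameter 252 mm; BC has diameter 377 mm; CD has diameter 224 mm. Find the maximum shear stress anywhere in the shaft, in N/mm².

ω = 2π·16.0/60 = 1.676 rad/s, so T = P/ω = 1340×10³ / 1.676 = 799800 N·m.
Under the same torque, τ_max = 16T/(πd³) is largest where d is smallest — segment CD (d = 224 mm).
τ_max = 16·799800/(π·(0.224)³) = 3.624×10^8 Pa.

362 N/mm²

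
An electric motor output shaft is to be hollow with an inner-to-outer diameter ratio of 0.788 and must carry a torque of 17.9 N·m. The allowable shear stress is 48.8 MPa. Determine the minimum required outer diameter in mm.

For a hollow shaft with d_i/d_o = 0.788: τ_max = 16T/(π d_o³ (1−k⁴)), so d_o = [16T/(π τ_allow (1−k⁴))]^(1/3) = [16·17.90/(π·4.88×10^7·0.6144)]^(1/3) = 0.01449 m.

14.5 mm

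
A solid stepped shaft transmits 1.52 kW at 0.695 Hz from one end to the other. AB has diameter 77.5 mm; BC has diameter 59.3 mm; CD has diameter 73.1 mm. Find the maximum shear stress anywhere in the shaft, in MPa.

8.50 MPa

ω = 2π·0.695 = 4.367 rad/s, so T = P/ω = 1.52×10³ / 4.367 = 348.1 N·m.
Under the same torque, τ_max = 16T/(πd³) is largest where d is smallest — segment BC (d = 59.3 mm).
τ_max = 16·348.1/(π·(0.0593)³) = 8.501×10^6 Pa.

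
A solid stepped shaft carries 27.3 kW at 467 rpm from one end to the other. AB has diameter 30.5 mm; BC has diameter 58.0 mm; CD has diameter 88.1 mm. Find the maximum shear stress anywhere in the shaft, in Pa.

ω = 2π·467/60 = 48.90 rad/s, so T = P/ω = 27.3×10³ / 48.90 = 558.2 N·m.
Under the same torque, τ_max = 16T/(πd³) is largest where d is smallest — segment AB (d = 30.5 mm).
τ_max = 16·558.2/(π·(0.0305)³) = 1.002×10^8 Pa.

1.00e8 Pa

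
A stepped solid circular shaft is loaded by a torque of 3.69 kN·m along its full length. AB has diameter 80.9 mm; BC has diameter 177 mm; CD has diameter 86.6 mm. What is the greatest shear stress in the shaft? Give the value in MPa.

Under the same torque, τ_max = 16T/(πd³) is largest where d is smallest — segment AB (d = 80.9 mm).
τ_max = 16·3690/(π·(0.0809)³) = 3.549×10^7 Pa.

35.5 MPa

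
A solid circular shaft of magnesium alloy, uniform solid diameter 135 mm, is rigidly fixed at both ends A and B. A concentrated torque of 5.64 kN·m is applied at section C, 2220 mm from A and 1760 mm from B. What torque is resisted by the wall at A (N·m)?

2490 N·m

With uniform GJ and both ends fixed, compatibility θ_AC = θ_CB gives T_A·a = T_B·b, together with T_A + T_B = T₀.
T_A = T₀·b/(a+b) = 5640·1760/3980 = 2494 N·m; T_B = 3146 N·m.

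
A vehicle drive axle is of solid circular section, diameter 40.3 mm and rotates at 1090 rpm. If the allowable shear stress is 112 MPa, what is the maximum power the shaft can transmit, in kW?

J = πd⁴/32 = π(0.0403)⁴/32 = 2.590×10^-7 m⁴.
T_max = τ_allow·J/r = 1.12×10^8 × 2.590×10^-7 / 0.0201 = 1439 N·m.
ω = 2π·1090/60 = 114.1 rad/s, so P_max = T_max·ω = 1.643×10^5 W.

164 kW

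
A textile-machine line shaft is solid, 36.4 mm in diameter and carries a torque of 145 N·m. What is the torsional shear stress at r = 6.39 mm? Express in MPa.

5.38 MPa

J = πd⁴/32 = π(0.0364)⁴/32 = 1.723×10^-7 m⁴.
Shear stress varies linearly with radius: τ = T·r/J = 145.0 × 0.00639 / 1.723×10^-7 = 5.376×10^6 Pa.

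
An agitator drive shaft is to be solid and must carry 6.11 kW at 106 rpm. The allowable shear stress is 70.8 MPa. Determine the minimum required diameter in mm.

ω = 2π·106/60 = 11.10 rad/s, so T = P/ω = 6.11×10³ / 11.10 = 550.4 N·m.
For a solid shaft τ_max = 16T/(πd³), so d = (16T/(π τ_allow))^(1/3) = (16·550.4/(π·7.08×10^7))^(1/3) = 0.03408 m.

34.1 mm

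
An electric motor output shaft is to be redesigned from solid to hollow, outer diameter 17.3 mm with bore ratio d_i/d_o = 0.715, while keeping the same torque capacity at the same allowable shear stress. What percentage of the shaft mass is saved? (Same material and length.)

40.2 %

Equal τ_max and T ⇒ the solid shaft needs d_s³ = d_o³(1−k⁴), so d_s = 17.3·(1−0.715⁴)^(1/3) = 15.64 mm.
Area ratio A_h/A_s = d_o²(1−k²)/d_s² = (1−k²)/(1−k⁴)^(2/3) = 0.5982.
Mass saving = 1 − 0.5982 = 40.2 %.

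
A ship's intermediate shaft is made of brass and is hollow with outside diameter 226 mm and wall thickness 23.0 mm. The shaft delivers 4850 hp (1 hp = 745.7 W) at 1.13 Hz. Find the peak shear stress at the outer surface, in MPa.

376 MPa

ω = 2π·1.13 = 7.100 rad/s, so T = P/ω = 4850×745.7 / 7.100 = 509400 N·m.
J = π(d_o⁴ − d_i⁴)/32 = π(0.226⁴ − 0.180⁴)/32 = 1.531×10^-4 m⁴.
τ_max = T·r/J = 509400 × 0.113 / 1.531×10^-4 = 3.761×10^8 Pa.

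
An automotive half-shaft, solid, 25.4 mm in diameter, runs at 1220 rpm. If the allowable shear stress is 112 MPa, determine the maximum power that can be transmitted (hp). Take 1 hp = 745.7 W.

J = πd⁴/32 = π(0.0254)⁴/32 = 4.086×10^-8 m⁴.
T_max = τ_allow·J/r = 1.12×10^8 × 4.086×10^-8 / 0.0127 = 360.4 N·m.
ω = 2π·1220/60 = 127.8 rad/s, so P_max = T_max·ω = 4.604×10^4 W.

61.7 hp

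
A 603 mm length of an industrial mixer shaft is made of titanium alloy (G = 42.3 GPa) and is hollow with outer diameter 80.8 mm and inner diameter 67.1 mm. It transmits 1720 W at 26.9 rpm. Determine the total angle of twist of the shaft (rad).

ω = 2π·26.9/60 = 2.817 rad/s, so T = P/ω = 1720 / 2.817 = 610.6 N·m.
J = π(d_o⁴ − d_i⁴)/32 = π(0.0808⁴ − 0.0671⁴)/32 = 2.194×10^-6 m⁴.
θ = T·L/(G·J) = 610.6 × 0.603 / (42.3×10⁹ × 2.194×10^-6) = 3.967×10^-3 rad.

0.00397 rad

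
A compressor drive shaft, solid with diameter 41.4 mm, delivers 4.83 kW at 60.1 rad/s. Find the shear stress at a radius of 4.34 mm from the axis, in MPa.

1.21 MPa

ω = 60.1 rad/s, so T = P/ω = 4.83×10³ / 60.10 = 80.37 N·m.
J = πd⁴/32 = π(0.0414)⁴/32 = 2.884×10^-7 m⁴.
Shear stress varies linearly with radius: τ = T·r/J = 80.37 × 0.00434 / 2.884×10^-7 = 1.209×10^6 Pa.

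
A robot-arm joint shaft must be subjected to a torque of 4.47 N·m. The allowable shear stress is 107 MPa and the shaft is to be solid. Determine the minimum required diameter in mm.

5.97 mm

For a solid shaft τ_max = 16T/(πd³), so d = (16T/(π τ_allow))^(1/3) = (16·4.470/(π·1.07×10^8))^(1/3) = 0.005970 m.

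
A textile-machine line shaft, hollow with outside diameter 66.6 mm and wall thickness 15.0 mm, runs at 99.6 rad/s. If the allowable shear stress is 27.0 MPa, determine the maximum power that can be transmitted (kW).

J = π(d_o⁴ − d_i⁴)/32 = π(0.0666⁴ − 0.0366⁴)/32 = 1.755×10^-6 m⁴.
T_max = τ_allow·J/r = 2.70×10^7 × 1.755×10^-6 / 0.0333 = 1423 N·m.
ω = 99.6 rad/s, so P_max = T_max·ω = 1.418×10^5 W.

142 kW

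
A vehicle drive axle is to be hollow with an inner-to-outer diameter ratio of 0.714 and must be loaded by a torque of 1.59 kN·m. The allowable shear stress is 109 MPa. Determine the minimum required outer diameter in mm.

For a hollow shaft with d_i/d_o = 0.714: τ_max = 16T/(π d_o³ (1−k⁴)), so d_o = [16T/(π τ_allow (1−k⁴))]^(1/3) = [16·1590/(π·1.09×10^8·0.7401)]^(1/3) = 0.04647 m.

46.5 mm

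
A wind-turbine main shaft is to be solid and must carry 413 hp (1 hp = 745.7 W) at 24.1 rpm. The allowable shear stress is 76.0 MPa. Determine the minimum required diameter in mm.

201 mm

ω = 2π·24.1/60 = 2.524 rad/s, so T = P/ω = 413×745.7 / 2.524 = 122000 N·m.
For a solid shaft τ_max = 16T/(πd³), so d = (16T/(π τ_allow))^(1/3) = (16·122000/(π·7.60×10^7))^(1/3) = 0.2015 m.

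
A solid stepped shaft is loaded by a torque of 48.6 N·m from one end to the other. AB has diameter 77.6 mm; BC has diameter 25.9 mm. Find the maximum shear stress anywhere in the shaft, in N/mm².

14.2 N/mm²

Under the same torque, τ_max = 16T/(πd³) is largest where d is smallest — segment BC (d = 25.9 mm).
τ_max = 16·48.60/(π·(0.0259)³) = 1.425×10^7 Pa.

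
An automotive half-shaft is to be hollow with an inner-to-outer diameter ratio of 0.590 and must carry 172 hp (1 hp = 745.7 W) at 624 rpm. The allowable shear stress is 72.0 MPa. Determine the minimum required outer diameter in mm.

ω = 2π·624/60 = 65.35 rad/s, so T = P/ω = 172×745.7 / 65.35 = 1963 N·m.
For a hollow shaft with d_i/d_o = 0.590: τ_max = 16T/(π d_o³ (1−k⁴)), so d_o = [16T/(π τ_allow (1−k⁴))]^(1/3) = [16·1963/(π·7.20×10^7·0.8788)]^(1/3) = 0.05406 m.

54.1 mm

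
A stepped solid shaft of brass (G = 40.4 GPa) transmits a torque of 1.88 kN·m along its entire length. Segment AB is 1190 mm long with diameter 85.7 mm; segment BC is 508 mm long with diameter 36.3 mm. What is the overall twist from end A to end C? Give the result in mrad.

149 mrad

J_AB = π(0.0857)⁴/32 = 5.30×10^-6 m⁴; J_BC = π(0.0363)⁴/32 = 1.70×10^-7 m⁴.
θ = (T/G)·Σ L_i/J_i = (1880/40.4×10⁹)·(1.19/5.30×10^-6 + 0.508/1.70×10^-7) = 0.1491 rad.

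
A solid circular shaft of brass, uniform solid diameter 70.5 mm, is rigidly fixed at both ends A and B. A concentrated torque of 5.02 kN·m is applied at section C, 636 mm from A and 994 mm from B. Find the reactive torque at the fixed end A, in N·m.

3060 N·m

With uniform GJ and both ends fixed, compatibility θ_AC = θ_CB gives T_A·a = T_B·b, together with T_A + T_B = T₀.
T_A = T₀·b/(a+b) = 5020·994/1630 = 3061 N·m; T_B = 1959 N·m.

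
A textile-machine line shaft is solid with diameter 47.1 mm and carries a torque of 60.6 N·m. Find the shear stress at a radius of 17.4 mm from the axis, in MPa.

2.18 MPa

J = πd⁴/32 = π(0.0471)⁴/32 = 4.832×10^-7 m⁴.
Shear stress varies linearly with radius: τ = T·r/J = 60.60 × 0.0174 / 4.832×10^-7 = 2.182×10^6 Pa.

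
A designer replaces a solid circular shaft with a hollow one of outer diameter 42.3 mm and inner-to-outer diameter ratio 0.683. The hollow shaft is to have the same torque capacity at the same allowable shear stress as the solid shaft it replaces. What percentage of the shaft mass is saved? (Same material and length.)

Equal τ_max and T ⇒ the solid shaft needs d_s³ = d_o³(1−k⁴), so d_s = 42.3·(1−0.683⁴)^(1/3) = 38.98 mm.
Area ratio A_h/A_s = d_o²(1−k²)/d_s² = (1−k²)/(1−k⁴)^(2/3) = 0.6283.
Mass saving = 1 − 0.6283 = 37.2 %.

37.2 %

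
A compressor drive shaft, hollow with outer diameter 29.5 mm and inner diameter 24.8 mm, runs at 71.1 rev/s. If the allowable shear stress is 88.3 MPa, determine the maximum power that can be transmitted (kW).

J = π(d_o⁴ − d_i⁴)/32 = π(0.0295⁴ − 0.0248⁴)/32 = 3.721×10^-8 m⁴.
T_max = τ_allow·J/r = 8.83×10^7 × 3.721×10^-8 / 0.0147 = 222.8 N·m.
ω = 2π·71.1 = 446.7 rad/s, so P_max = T_max·ω = 9.952×10^4 W.

99.5 kW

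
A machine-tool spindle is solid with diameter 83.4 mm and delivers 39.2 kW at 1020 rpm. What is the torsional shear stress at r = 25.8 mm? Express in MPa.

1.99 MPa

ω = 2π·1020/60 = 106.8 rad/s, so T = P/ω = 39.2×10³ / 106.8 = 367.0 N·m.
J = πd⁴/32 = π(0.0834)⁴/32 = 4.750×10^-6 m⁴.
Shear stress varies linearly with radius: τ = T·r/J = 367.0 × 0.0258 / 4.750×10^-6 = 1.993×10^6 Pa.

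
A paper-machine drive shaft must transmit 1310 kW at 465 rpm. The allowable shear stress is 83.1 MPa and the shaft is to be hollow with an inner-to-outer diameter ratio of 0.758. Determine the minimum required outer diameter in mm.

ω = 2π·465/60 = 48.69 rad/s, so T = P/ω = 1310×10³ / 48.69 = 26900 N·m.
For a hollow shaft with d_i/d_o = 0.758: τ_max = 16T/(π d_o³ (1−k⁴)), so d_o = [16T/(π τ_allow (1−k⁴))]^(1/3) = [16·26900/(π·8.31×10^7·0.6699)]^(1/3) = 0.1350 m.

135 mm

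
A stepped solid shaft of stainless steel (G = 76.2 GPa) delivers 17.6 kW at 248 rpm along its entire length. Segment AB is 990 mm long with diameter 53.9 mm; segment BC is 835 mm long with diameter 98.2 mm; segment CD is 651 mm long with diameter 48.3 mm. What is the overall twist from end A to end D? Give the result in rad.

ω = 2π·248/60 = 25.97 rad/s, so T = P/ω = 17.6×10³ / 25.97 = 677.7 N·m.
J_AB = π(0.0539)⁴/32 = 8.29×10^-7 m⁴; J_BC = π(0.0982)⁴/32 = 9.13×10^-6 m⁴; J_CD = π(0.0483)⁴/32 = 5.34×10^-7 m⁴.
θ = (T/G)·Σ L_i/J_i = (677.7/76.2×10⁹)·(0.990/8.29×10^-7 + 0.835/9.13×10^-6 + 0.651/5.34×10^-7) = 0.02228 rad.

0.0223 rad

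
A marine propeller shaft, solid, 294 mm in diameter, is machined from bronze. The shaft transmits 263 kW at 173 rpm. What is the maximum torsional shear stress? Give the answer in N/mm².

ω = 2π·173/60 = 18.12 rad/s, so T = P/ω = 263×10³ / 18.12 = 14520 N·m.
J = πd⁴/32 = π(0.294)⁴/32 = 7.335×10^-4 m⁴.
τ_max = T·r/J = 14520 × 0.147 / 7.335×10^-4 = 2.909×10^6 Pa.

2.91 N/mm²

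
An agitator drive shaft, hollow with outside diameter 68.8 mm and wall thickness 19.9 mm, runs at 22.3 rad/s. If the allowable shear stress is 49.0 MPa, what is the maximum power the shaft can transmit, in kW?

67.7 kW

J = π(d_o⁴ − d_i⁴)/32 = π(0.0688⁴ − 0.0290⁴)/32 = 2.130×10^-6 m⁴.
T_max = τ_allow·J/r = 4.90×10^7 × 2.130×10^-6 / 0.0344 = 3034 N·m.
ω = 22.3 rad/s, so P_max = T_max·ω = 6.767×10^4 W.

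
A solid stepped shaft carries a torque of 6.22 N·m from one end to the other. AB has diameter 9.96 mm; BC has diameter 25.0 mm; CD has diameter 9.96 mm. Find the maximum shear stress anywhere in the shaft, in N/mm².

Under the same torque, τ_max = 16T/(πd³) is largest where d is smallest — segment AB (d = 9.96 mm).
τ_max = 16·6.220/(π·(0.00996)³) = 3.206×10^7 Pa.

32.1 N/mm²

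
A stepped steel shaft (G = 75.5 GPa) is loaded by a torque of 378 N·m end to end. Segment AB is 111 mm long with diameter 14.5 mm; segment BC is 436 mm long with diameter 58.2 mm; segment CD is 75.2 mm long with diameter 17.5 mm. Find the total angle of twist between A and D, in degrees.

J_AB = π(0.0145)⁴/32 = 4.34×10^-9 m⁴; J_BC = π(0.0582)⁴/32 = 1.13×10^-6 m⁴; J_CD = π(0.0175)⁴/32 = 9.21×10^-9 m⁴.
θ = (T/G)·Σ L_i/J_i = (378.0/75.5×10⁹)·(0.111/4.34×10^-9 + 0.436/1.13×10^-6 + 0.0752/9.21×10^-9) = 0.1709 rad.

9.79°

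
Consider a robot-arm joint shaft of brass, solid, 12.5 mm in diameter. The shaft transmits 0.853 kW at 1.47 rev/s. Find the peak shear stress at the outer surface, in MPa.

241 MPa

ω = 2π·1.47 = 9.236 rad/s, so T = P/ω = 0.853×10³ / 9.236 = 92.35 N·m.
J = πd⁴/32 = π(0.0125)⁴/32 = 2.397×10^-9 m⁴.
τ_max = T·r/J = 92.35 × 0.00625 / 2.397×10^-9 = 2.408×10^8 Pa.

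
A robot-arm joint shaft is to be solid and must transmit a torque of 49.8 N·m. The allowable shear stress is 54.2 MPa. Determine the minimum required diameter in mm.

For a solid shaft τ_max = 16T/(πd³), so d = (16T/(π τ_allow))^(1/3) = (16·49.80/(π·5.42×10^7))^(1/3) = 0.01673 m.

16.7 mm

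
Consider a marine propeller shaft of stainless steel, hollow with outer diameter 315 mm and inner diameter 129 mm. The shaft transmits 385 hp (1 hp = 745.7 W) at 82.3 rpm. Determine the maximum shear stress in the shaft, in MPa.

5.59 MPa

ω = 2π·82.3/60 = 8.618 rad/s, so T = P/ω = 385×745.7 / 8.618 = 33310 N·m.
J = π(d_o⁴ − d_i⁴)/32 = π(0.315⁴ − 0.129⁴)/32 = 9.394×10^-4 m⁴.
τ_max = T·r/J = 33310 × 0.158 / 9.394×10^-4 = 5.585×10^6 Pa.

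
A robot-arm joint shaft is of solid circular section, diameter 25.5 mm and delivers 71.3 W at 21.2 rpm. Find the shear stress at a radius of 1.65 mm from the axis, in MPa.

ω = 2π·21.2/60 = 2.220 rad/s, so T = P/ω = 71.3 / 2.220 = 32.12 N·m.
J = πd⁴/32 = π(0.0255)⁴/32 = 4.151×10^-8 m⁴.
Shear stress varies linearly with radius: τ = T·r/J = 32.12 × 0.00165 / 4.151×10^-8 = 1.277×10^6 Pa.

1.28 MPa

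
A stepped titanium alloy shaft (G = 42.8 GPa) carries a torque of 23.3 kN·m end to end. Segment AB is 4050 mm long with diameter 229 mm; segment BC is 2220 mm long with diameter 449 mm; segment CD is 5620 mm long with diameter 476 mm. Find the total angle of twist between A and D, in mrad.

J_AB = π(0.229)⁴/32 = 2.70×10^-4 m⁴; J_BC = π(0.449)⁴/32 = 3.99×10^-3 m⁴; J_CD = π(0.476)⁴/32 = 5.04×10^-3 m⁴.
θ = (T/G)·Σ L_i/J_i = (23300/42.8×10⁹)·(4.05/2.70×10^-4 + 2.22/3.99×10^-3 + 5.62/5.04×10^-3) = 9.076×10^-3 rad.

9.08 mrad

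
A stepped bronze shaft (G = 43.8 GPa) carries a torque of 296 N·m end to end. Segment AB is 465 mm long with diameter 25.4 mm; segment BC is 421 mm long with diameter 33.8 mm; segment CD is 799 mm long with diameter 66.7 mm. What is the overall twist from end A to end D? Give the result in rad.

J_AB = π(0.0254)⁴/32 = 4.09×10^-8 m⁴; J_BC = π(0.0338)⁴/32 = 1.28×10^-7 m⁴; J_CD = π(0.0667)⁴/32 = 1.94×10^-6 m⁴.
θ = (T/G)·Σ L_i/J_i = (296.0/43.8×10⁹)·(0.465/4.09×10^-8 + 0.421/1.28×10^-7 + 0.799/1.94×10^-6) = 0.1019 rad.

0.102 rad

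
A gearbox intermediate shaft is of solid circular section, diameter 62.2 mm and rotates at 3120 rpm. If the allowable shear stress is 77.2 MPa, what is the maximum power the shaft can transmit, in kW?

J = πd⁴/32 = π(0.0622)⁴/32 = 1.469×10^-6 m⁴.
T_max = τ_allow·J/r = 7.72×10^7 × 1.469×10^-6 / 0.0311 = 3648 N·m.
ω = 2π·3120/60 = 326.7 rad/s, so P_max = T_max·ω = 1.192×10^6 W.

1190 kW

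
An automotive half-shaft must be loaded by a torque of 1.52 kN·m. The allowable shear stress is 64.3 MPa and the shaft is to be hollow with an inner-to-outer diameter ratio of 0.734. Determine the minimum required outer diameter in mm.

For a hollow shaft with d_i/d_o = 0.734: τ_max = 16T/(π d_o³ (1−k⁴)), so d_o = [16T/(π τ_allow (1−k⁴))]^(1/3) = [16·1520/(π·6.43×10^7·0.7097)]^(1/3) = 0.05536 m.

55.4 mm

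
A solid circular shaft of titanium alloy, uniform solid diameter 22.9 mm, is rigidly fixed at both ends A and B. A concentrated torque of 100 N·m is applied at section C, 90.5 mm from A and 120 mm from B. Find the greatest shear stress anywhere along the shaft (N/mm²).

With uniform GJ and both ends fixed, compatibility θ_AC = θ_CB gives T_A·a = T_B·b, together with T_A + T_B = T₀.
T_A = T₀·b/(a+b) = 100.0·120/210.5 = 57.01 N·m; T_B = 42.99 N·m.
τ in each portion: τ_AC = 2.42×10^7 Pa, τ_CB = 1.82×10^7 Pa; maximum is in AC.
τ_max = T_AC·r/J = 57.01·0.0115/2.70×10^-8 = 2.418×10^7 Pa.

24.2 N/mm²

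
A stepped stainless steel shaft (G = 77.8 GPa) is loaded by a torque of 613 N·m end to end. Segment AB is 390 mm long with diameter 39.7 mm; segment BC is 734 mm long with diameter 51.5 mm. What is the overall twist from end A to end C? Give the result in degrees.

J_AB = π(0.0397)⁴/32 = 2.44×10^-7 m⁴; J_BC = π(0.0515)⁴/32 = 6.91×10^-7 m⁴.
θ = (T/G)·Σ L_i/J_i = (613.0/77.8×10⁹)·(0.390/2.44×10^-7 + 0.734/6.91×10^-7) = 0.02097 rad.

1.20°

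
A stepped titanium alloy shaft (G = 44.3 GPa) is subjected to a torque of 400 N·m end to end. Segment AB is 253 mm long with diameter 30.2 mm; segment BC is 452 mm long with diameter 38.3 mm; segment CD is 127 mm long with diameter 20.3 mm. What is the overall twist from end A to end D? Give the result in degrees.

6.65°

J_AB = π(0.0302)⁴/32 = 8.17×10^-8 m⁴; J_BC = π(0.0383)⁴/32 = 2.11×10^-7 m⁴; J_CD = π(0.0203)⁴/32 = 1.67×10^-8 m⁴.
θ = (T/G)·Σ L_i/J_i = (400.0/44.3×10⁹)·(0.253/8.17×10^-8 + 0.452/2.11×10^-7 + 0.127/1.67×10^-8) = 0.1161 rad.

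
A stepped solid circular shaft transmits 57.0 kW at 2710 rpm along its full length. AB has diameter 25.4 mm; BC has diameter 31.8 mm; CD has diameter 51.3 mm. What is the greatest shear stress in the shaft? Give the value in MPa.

ω = 2π·2710/60 = 283.8 rad/s, so T = P/ω = 57.0×10³ / 283.8 = 200.9 N·m.
Under the same torque, τ_max = 16T/(πd³) is largest where d is smallest — segment AB (d = 25.4 mm).
τ_max = 16·200.9/(π·(0.0254)³) = 6.242×10^7 Pa.

62.4 MPa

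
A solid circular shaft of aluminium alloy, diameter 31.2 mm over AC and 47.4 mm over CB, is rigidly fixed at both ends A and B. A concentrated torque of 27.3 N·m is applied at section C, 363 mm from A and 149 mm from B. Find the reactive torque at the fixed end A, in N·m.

1.95 N·m

Compatibility: T_A·a/J_AC = T_B·b/J_CB with T_A + T_B = T₀.
J_AC = 9.30×10^-8 m⁴, J_CB = 4.96×10^-7 m⁴, so T_A = T₀·(J_AC/a)/((J_AC/a)+(J_CB/b)) = 1.953 N·m, T_B = 25.35 N·m.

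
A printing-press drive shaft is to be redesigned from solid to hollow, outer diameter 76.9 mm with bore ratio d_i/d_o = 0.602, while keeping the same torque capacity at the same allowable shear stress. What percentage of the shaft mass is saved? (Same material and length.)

30.0 %

Equal τ_max and T ⇒ the solid shaft needs d_s³ = d_o³(1−k⁴), so d_s = 76.9·(1−0.602⁴)^(1/3) = 73.37 mm.
Area ratio A_h/A_s = d_o²(1−k²)/d_s² = (1−k²)/(1−k⁴)^(2/3) = 0.7003.
Mass saving = 1 − 0.7003 = 30.0 %.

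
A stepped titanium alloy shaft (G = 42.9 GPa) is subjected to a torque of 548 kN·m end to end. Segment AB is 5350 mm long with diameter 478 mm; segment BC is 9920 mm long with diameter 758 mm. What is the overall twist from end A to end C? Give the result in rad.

J_AB = π(0.478)⁴/32 = 5.13×10^-3 m⁴; J_BC = π(0.758)⁴/32 = 0.0324 m⁴.
θ = (T/G)·Σ L_i/J_i = (548000/42.9×10⁹)·(5.35/5.13×10^-3 + 9.92/0.0324) = 0.01724 rad.

0.0172 rad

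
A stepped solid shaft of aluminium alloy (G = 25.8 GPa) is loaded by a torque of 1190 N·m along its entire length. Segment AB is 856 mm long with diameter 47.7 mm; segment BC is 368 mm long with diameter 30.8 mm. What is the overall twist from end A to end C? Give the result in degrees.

15.5°

J_AB = π(0.0477)⁴/32 = 5.08×10^-7 m⁴; J_BC = π(0.0308)⁴/32 = 8.83×10^-8 m⁴.
θ = (T/G)·Σ L_i/J_i = (1190/25.8×10⁹)·(0.856/5.08×10^-7 + 0.368/8.83×10^-8) = 0.2698 rad.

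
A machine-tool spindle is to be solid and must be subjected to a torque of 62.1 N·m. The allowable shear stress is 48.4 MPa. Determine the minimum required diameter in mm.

For a solid shaft τ_max = 16T/(πd³), so d = (16T/(π τ_allow))^(1/3) = (16·62.10/(π·4.84×10^7))^(1/3) = 0.01870 m.

18.7 mm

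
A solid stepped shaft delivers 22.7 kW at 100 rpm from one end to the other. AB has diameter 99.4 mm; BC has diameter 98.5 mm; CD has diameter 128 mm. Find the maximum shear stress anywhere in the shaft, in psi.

ω = 2π·100/60 = 10.47 rad/s, so T = P/ω = 22.7×10³ / 10.47 = 2168 N·m.
Under the same torque, τ_max = 16T/(πd³) is largest where d is smallest — segment BC (d = 98.5 mm).
τ_max = 16·2168/(π·(0.0985)³) = 1.155×10^7 Pa.

1680 psi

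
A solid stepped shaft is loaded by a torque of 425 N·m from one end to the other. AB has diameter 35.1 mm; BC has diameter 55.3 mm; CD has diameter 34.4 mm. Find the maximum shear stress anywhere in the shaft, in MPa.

Under the same torque, τ_max = 16T/(πd³) is largest where d is smallest — segment CD (d = 34.4 mm).
τ_max = 16·425.0/(π·(0.0344)³) = 5.317×10^7 Pa.

53.2 MPa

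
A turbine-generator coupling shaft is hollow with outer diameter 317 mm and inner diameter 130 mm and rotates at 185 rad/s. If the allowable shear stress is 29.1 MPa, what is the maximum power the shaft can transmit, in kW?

J = π(d_o⁴ − d_i⁴)/32 = π(0.317⁴ − 0.130⁴)/32 = 9.633×10^-4 m⁴.
T_max = τ_allow·J/r = 2.91×10^7 × 9.633×10^-4 / 0.159 = 176900 N·m.
ω = 185 rad/s, so P_max = T_max·ω = 3.272×10^7 W.

32700 kW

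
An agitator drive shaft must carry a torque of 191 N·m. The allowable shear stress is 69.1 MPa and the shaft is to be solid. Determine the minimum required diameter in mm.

24.1 mm

For a solid shaft τ_max = 16T/(πd³), so d = (16T/(π τ_allow))^(1/3) = (16·191.0/(π·6.91×10^7))^(1/3) = 0.02415 m.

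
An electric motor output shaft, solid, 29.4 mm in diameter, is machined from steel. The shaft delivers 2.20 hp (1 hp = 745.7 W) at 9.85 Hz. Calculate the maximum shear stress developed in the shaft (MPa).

ω = 2π·9.85 = 61.89 rad/s, so T = P/ω = 2.20×745.7 / 61.89 = 26.51 N·m.
J = πd⁴/32 = π(0.0294)⁴/32 = 7.335×10^-8 m⁴.
τ_max = T·r/J = 26.51 × 0.0147 / 7.335×10^-8 = 5.312×10^6 Pa.

5.31 MPa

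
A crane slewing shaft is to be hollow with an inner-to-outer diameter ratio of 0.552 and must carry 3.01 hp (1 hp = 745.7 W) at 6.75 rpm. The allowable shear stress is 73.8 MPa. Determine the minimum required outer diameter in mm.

ω = 2π·6.75/60 = 0.7069 rad/s, so T = P/ω = 3.01×745.7 / 0.7069 = 3175 N·m.
For a hollow shaft with d_i/d_o = 0.552: τ_max = 16T/(π d_o³ (1−k⁴)), so d_o = [16T/(π τ_allow (1−k⁴))]^(1/3) = [16·3175/(π·7.38×10^7·0.9072)]^(1/3) = 0.06228 m.

62.3 mm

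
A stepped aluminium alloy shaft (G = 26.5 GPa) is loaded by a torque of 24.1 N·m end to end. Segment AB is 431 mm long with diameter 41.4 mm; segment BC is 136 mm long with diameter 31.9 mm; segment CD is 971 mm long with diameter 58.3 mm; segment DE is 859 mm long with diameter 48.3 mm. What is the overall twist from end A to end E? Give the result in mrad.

J_AB = π(0.0414)⁴/32 = 2.88×10^-7 m⁴; J_BC = π(0.0319)⁴/32 = 1.02×10^-7 m⁴; J_CD = π(0.0583)⁴/32 = 1.13×10^-6 m⁴; J_DE = π(0.0483)⁴/32 = 5.34×10^-7 m⁴.
θ = (T/G)·Σ L_i/J_i = (24.10/26.5×10⁹)·(0.431/2.88×10^-7 + 0.136/1.02×10^-7 + 0.971/1.13×10^-6 + 0.859/5.34×10^-7) = 4.816×10^-3 rad.

4.82 mrad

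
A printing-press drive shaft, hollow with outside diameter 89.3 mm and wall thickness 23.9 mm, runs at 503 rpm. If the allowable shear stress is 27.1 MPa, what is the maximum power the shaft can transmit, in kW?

J = π(d_o⁴ − d_i⁴)/32 = π(0.0893⁴ − 0.0415⁴)/32 = 5.952×10^-6 m⁴.
T_max = τ_allow·J/r = 2.71×10^7 × 5.952×10^-6 / 0.0446 = 3613 N·m.
ω = 2π·503/60 = 52.67 rad/s, so P_max = T_max·ω = 1.903×10^5 W.

190 kW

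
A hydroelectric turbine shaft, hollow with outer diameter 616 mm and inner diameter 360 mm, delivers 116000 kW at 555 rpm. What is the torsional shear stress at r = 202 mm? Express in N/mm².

32.3 N/mm²

ω = 2π·555/60 = 58.12 rad/s, so T = P/ω = 116000×10³ / 58.12 = 1.996e6 N·m.
J = π(d_o⁴ − d_i⁴)/32 = π(0.616⁴ − 0.360⁴)/32 = 0.01249 m⁴.
Shear stress varies linearly with radius: τ = T·r/J = 1.996e6 × 0.202 / 0.01249 = 3.229×10^7 Pa.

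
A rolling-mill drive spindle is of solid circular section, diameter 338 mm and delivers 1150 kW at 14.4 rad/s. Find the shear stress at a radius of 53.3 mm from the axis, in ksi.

ω = 14.4 rad/s, so T = P/ω = 1150×10³ / 14.40 = 79860 N·m.
J = πd⁴/32 = π(0.338)⁴/32 = 1.281×10^-3 m⁴.
Shear stress varies linearly with radius: τ = T·r/J = 79860 × 0.0533 / 1.281×10^-3 = 3.322×10^6 Pa.

0.482 ksi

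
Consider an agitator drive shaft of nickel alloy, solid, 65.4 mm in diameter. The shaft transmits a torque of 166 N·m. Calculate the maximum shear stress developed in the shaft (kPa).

3020 kPa

J = πd⁴/32 = π(0.0654)⁴/32 = 1.796×10^-6 m⁴.
τ_max = T·r/J = 166.0 × 0.0327 / 1.796×10^-6 = 3.022×10^6 Pa.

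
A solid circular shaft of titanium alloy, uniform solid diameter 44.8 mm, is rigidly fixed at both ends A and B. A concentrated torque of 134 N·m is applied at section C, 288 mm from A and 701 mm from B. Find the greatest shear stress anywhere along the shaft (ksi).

0.780 ksi

With uniform GJ and both ends fixed, compatibility θ_AC = θ_CB gives T_A·a = T_B·b, together with T_A + T_B = T₀.
T_A = T₀·b/(a+b) = 134.0·701/989.0 = 94.98 N·m; T_B = 39.02 N·m.
τ in each portion: τ_AC = 5.38×10^6 Pa, τ_CB = 2.21×10^6 Pa; maximum is in AC.
τ_max = T_AC·r/J = 94.98·0.0224/3.95×10^-7 = 5.380×10^6 Pa.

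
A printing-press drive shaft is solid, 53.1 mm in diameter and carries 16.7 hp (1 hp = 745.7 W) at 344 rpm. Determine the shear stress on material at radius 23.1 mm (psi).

ω = 2π·344/60 = 36.02 rad/s, so T = P/ω = 16.7×745.7 / 36.02 = 345.7 N·m.
J = πd⁴/32 = π(0.0531)⁴/32 = 7.805×10^-7 m⁴.
Shear stress varies linearly with radius: τ = T·r/J = 345.7 × 0.0231 / 7.805×10^-7 = 1.023×10^7 Pa.

1480 psi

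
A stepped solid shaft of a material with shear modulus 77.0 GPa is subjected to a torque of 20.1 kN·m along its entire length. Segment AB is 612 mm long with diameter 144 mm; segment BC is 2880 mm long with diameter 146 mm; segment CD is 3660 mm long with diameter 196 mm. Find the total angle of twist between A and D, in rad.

J_AB = π(0.144)⁴/32 = 4.22×10^-5 m⁴; J_BC = π(0.146)⁴/32 = 4.46×10^-5 m⁴; J_CD = π(0.196)⁴/32 = 1.45×10^-4 m⁴.
θ = (T/G)·Σ L_i/J_i = (20100/77.0×10⁹)·(0.612/4.22×10^-5 + 2.88/4.46×10^-5 + 3.66/1.45×10^-4) = 0.02723 rad.

0.0272 rad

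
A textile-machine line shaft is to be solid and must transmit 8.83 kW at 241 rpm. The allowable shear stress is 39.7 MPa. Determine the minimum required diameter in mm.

35.5 mm

ω = 2π·241/60 = 25.24 rad/s, so T = P/ω = 8.83×10³ / 25.24 = 349.9 N·m.
For a solid shaft τ_max = 16T/(πd³), so d = (16T/(π τ_allow))^(1/3) = (16·349.9/(π·3.97×10^7))^(1/3) = 0.03554 m.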